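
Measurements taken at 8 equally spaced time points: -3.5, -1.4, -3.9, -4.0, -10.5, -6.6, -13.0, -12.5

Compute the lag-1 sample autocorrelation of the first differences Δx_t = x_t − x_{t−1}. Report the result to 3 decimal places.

First differences Δx: 2.1, -2.5, -0.1, -6.5, 3.9, -6.4, 0.5
Mean of differences = -1.2857
Numerator Σ(Δx_t−Δx̄)(Δx_{t+1}−Δx̄) = -74.4273
Denominator Σ(Δx_t−Δx̄)² = 97.7686
r_1(Δx) = -74.4273 / 97.7686 = -0.761

-0.761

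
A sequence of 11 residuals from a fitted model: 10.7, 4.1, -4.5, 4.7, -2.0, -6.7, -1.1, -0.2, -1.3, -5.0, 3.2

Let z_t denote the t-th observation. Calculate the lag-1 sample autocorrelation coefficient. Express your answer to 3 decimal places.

Mean z̄ = (10.7 + 4.1 − 4.5 + 4.7 − 2.0 − 6.7 − 1.1 − 0.2 − 1.3 − 5.0 + 3.2)/11 = 0.1727
Numerator Σ_{t=1}^{10}(z_t−z̄)(z_{t+1}−z̄) = 8.6629
Denominator Σ(z_t−z̄)² = 260.3818
r_1 = 8.6629 / 260.3818 = 0.033

0.033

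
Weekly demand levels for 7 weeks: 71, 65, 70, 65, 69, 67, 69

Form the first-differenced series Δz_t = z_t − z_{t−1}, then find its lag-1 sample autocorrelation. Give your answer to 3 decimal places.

First differences Δz: -6, 5, -5, 4, -2, 2
Mean of differences = -0.3333
Numerator Σ(Δz_t−Δz̄)(Δz_{t+1}−Δz̄) = -86.4444
Denominator Σ(Δz_t−Δz̄)² = 109.3333
r_1(Δz) = -86.4444 / 109.3333 = -0.791

-0.791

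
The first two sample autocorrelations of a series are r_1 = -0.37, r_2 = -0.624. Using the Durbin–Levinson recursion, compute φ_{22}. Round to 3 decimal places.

-0.882

φ_{22} = (r_2 − r_1²) / (1 − r_1²)
r_1² = (-0.37)² = 0.1369
Numerator = -0.624 − 0.1369 = -0.7609; denominator = 1 − 0.1369 = 0.8631
φ_{22} = -0.7609 / 0.8631 = -0.882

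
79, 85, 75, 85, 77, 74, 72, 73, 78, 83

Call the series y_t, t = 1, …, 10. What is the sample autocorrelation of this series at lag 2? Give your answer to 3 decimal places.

0.110

Mean ȳ = (79 + 85 + 75 + 85 + 77 + 74 + 72 + 73 + 78 + 83)/10 = 78.1000
Numerator Σ_{t=1}^{8}(y_t−ȳ)(y_{t+2}−ȳ) = 23.1800
Denominator Σ(y_t−ȳ)² = 210.9000
r_2 = 23.1800 / 210.9000 = 0.110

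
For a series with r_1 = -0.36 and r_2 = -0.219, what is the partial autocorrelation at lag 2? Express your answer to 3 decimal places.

-0.401

φ_{22} = (r_2 − r_1²) / (1 − r_1²)
r_1² = (-0.36)² = 0.1296
Numerator = -0.219 − 0.1296 = -0.3486; denominator = 1 − 0.1296 = 0.8704
φ_{22} = -0.3486 / 0.8704 = -0.401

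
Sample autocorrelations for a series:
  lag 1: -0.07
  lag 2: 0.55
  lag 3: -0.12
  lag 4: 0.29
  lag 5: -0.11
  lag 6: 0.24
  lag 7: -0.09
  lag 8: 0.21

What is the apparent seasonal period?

2

The largest autocorrelation is r_2 = 0.55, with weaker echoes at lags 4 (0.29), 6 (0.24) and 8 (0.21); the remaining lags stay at or below -0.07.
The dominant spike at lag 2 indicates a seasonal period of 2.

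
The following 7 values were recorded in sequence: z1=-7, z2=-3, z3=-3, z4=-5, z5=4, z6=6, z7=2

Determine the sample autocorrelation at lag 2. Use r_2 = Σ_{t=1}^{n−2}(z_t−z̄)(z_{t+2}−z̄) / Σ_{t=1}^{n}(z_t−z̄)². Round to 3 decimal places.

-0.020

Mean z̄ = (-7 − 3 − 3 − 5 + 4 + 6 + 2)/7 = -0.8571
Σ(z_t−z̄)(z_{t+2}−z̄) = (13.1633) + (8.8776) + (-10.4082) + (-28.4082) + (13.8776) = -2.8980
Denominator Σ(z_t−z̄)² = 142.8571
r_2 = -2.8980 / 142.8571 = -0.020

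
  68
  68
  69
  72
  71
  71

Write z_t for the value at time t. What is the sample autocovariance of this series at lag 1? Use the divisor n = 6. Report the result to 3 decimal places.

Mean z̄ = (68 + 68 + 69 + 72 + 71 + 71)/6 = 69.8333
Σ_{t=1}^{5}(z_t−z̄)(z_{t+1}−z̄) = 6.9722
γ_1 = 6.9722 / 6 = 1.162

1.162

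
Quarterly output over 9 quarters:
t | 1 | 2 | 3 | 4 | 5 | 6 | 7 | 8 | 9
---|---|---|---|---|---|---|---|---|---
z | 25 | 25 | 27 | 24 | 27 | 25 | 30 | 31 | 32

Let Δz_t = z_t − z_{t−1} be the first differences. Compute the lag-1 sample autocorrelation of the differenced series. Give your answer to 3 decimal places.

-0.662

First differences Δz: 0, 2, -3, 3, -2, 5, 1, 1
Mean of differences = 0.8750
Numerator Σ(Δz_t−Δz̄)(Δz_{t+1}−Δz̄) = -31.0156
Denominator Σ(Δz_t−Δz̄)² = 46.8750
r_1(Δz) = -31.0156 / 46.8750 = -0.662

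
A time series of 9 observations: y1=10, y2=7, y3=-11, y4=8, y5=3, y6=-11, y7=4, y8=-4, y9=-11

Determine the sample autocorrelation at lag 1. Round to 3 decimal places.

-0.199

Mean ȳ = (10 + 7 − 11 + 8 + 3 − 11 + 4 − 4 − 11)/9 = -0.5556
Numerator Σ_{t=1}^{8}(y_t−ȳ)(y_{t+1}−ȳ) = -122.5309
Denominator Σ(y_t−ȳ)² = 614.2222
r_1 = -122.5309 / 614.2222 = -0.199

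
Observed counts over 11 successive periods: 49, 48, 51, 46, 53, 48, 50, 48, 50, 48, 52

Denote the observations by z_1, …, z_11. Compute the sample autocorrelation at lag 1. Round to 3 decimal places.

-0.740

Mean z̄ = (49 + 48 + 51 + 46 + 53 + 48 + 50 + 48 + 50 + 48 + 52)/11 = 49.3636
Numerator Σ_{t=1}^{10}(z_t−z̄)(z_{t+1}−z̄) = -31.4959
Denominator Σ(z_t−z̄)² = 42.5455
r_1 = -31.4959 / 42.5455 = -0.740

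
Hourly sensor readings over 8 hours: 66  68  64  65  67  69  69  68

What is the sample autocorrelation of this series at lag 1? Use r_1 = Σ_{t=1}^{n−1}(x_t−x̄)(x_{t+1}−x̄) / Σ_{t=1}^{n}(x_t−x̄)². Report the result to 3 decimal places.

Mean x̄ = (66 + 68 + 64 + 65 + 67 + 69 + 69 + 68)/8 = 67.0000
Deviations from mean: -1.0000, 1.0000, -3.0000, -2.0000, 0.0000, 2.0000, 2.0000, 1.0000
Σ(x_t−x̄)(x_{t+1}−x̄) = (-1.0000) + (-3.0000) + (6.0000) + (0.0000) + (0.0000) + (4.0000) + (2.0000) = 8.0000
Denominator Σ(x_t−x̄)² = 24.0000
r_1 = 8.0000 / 24.0000 = 0.333

0.333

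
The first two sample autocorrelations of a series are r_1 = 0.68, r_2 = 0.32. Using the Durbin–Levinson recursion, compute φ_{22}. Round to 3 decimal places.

φ_{22} = (r_2 − r_1²) / (1 − r_1²)
r_1² = (0.68)² = 0.4624
Numerator = 0.32 − 0.4624 = -0.1424; denominator = 1 − 0.4624 = 0.5376
φ_{22} = -0.1424 / 0.5376 = -0.265

-0.265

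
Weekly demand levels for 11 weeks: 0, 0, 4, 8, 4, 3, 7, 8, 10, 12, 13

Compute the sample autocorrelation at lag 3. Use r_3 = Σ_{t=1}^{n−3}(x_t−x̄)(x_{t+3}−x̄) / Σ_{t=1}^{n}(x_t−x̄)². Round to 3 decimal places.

0.059

Mean x̄ = (0 + 0 + 4 + 8 + 4 + 3 + 7 + 8 + 10 + 12 + 13)/11 = 6.2727
Numerator Σ_{t=1}^{8}(x_t−x̄)(x_{t+3}−x̄) = 11.7769
Denominator Σ(x_t−x̄)² = 198.1818
r_3 = 11.7769 / 198.1818 = 0.059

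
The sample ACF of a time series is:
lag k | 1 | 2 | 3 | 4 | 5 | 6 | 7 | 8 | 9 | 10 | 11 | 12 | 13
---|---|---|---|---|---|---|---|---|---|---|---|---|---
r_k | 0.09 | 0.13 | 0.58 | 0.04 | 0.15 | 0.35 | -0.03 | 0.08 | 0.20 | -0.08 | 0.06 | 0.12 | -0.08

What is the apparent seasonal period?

3

The largest autocorrelation is r_3 = 0.58, with weaker echoes at lags 6 (0.35) and 9 (0.20); the remaining lags stay at or below 0.15.
The dominant spike at lag 3 indicates a seasonal period of 3.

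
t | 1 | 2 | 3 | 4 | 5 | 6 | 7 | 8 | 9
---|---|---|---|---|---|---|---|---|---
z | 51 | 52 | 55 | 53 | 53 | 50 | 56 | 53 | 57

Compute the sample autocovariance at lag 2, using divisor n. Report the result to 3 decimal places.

Mean z̄ = (51 + 52 + 55 + 53 + 53 + 50 + 56 + 53 + 57)/9 = 53.3333
Σ_{t=1}^{7}(z_t−z̄)(z_{t+2}−z̄) = 7.1111
γ_2 = 7.1111 / 9 = 0.790

0.790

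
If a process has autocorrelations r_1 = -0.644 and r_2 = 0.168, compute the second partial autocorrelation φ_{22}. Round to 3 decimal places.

φ_{22} = (r_2 − r_1²) / (1 − r_1²)
r_1² = (-0.644)² = 0.414736
Numerator = 0.168 − 0.4147 = -0.2467; denominator = 1 − 0.4147 = 0.5853
φ_{22} = -0.2467 / 0.5853 = -0.422

-0.422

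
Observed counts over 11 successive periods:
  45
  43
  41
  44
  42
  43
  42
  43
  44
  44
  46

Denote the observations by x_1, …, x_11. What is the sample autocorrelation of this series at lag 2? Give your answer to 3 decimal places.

0.071

Mean x̄ = (45 + 43 + 41 + 44 + 42 + 43 + 42 + 43 + 44 + 44 + 46)/11 = 43.3636
Numerator Σ_{t=1}^{9}(x_t−x̄)(x_{t+2}−x̄) = 1.4628
Denominator Σ(x_t−x̄)² = 20.5455
r_2 = 1.4628 / 20.5455 = 0.071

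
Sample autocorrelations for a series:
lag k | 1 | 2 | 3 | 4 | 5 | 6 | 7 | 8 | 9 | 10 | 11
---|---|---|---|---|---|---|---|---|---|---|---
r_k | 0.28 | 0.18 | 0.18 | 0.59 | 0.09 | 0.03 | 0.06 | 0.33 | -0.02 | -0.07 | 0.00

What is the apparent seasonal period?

4

The largest autocorrelation is r_4 = 0.59, with a weaker echo at lag 8 (0.33); the remaining lags stay at or below 0.28. The elevated value at lag 1 (0.28), dropping to 0.18 at lag 2, reflects decaying short-term dependence rather than seasonality.
The dominant spike at lag 4 indicates a seasonal period of 4.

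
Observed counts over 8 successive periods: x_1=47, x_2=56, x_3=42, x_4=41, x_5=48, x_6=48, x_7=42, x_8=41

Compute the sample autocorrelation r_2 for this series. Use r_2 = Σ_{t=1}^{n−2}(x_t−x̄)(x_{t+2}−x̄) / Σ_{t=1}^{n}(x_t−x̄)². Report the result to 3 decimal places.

-0.485

Mean x̄ = (47 + 56 + 42 + 41 + 48 + 48 + 42 + 41)/8 = 45.6250
Σ(x_t−x̄)(x_{t+2}−x̄) = (-4.9844) + (-47.9844) + (-8.6094) + (-10.9844) + (-8.6094) + (-10.9844) = -92.1563
Denominator Σ(x_t−x̄)² = 189.8750
r_2 = -92.1563 / 189.8750 = -0.485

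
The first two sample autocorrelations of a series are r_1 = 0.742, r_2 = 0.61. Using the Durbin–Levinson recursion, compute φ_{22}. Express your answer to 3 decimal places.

0.132

φ_{22} = (r_2 − r_1²) / (1 − r_1²)
r_1² = (0.742)² = 0.550564
Numerator = 0.61 − 0.5506 = 0.0594; denominator = 1 − 0.5506 = 0.4494
φ_{22} = 0.0594 / 0.4494 = 0.132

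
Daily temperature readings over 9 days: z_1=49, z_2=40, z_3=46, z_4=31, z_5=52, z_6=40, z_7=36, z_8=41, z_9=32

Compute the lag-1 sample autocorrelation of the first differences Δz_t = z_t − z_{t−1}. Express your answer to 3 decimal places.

-0.721

First differences Δz: -9, 6, -15, 21, -12, -4, 5, -9
Mean of differences = -2.1250
Numerator Σ(Δz_t−Δz̄)(Δz_{t+1}−Δz̄) = -730.3906
Denominator Σ(Δz_t−Δz̄)² = 1012.8750
r_1(Δz) = -730.3906 / 1012.8750 = -0.721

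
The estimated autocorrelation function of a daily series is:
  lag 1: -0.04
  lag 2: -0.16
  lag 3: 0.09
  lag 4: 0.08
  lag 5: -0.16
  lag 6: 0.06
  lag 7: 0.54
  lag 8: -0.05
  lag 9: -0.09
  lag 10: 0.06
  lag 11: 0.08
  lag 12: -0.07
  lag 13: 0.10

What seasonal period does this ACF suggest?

The largest autocorrelation is r_7 = 0.54; the remaining lags stay at or below 0.10.
The dominant spike at lag 7 indicates a seasonal period of 7.

7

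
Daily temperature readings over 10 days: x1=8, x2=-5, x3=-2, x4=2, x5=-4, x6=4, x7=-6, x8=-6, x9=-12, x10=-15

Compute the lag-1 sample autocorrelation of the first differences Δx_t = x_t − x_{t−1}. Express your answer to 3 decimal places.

First differences Δx: -13, 3, 4, -6, 8, -10, 0, -6, -3
Mean of differences = -2.5556
Numerator Σ(Δx_t−Δx̄)(Δx_{t+1}−Δx̄) = -185.4198
Denominator Σ(Δx_t−Δx̄)² = 380.2222
r_1(Δx) = -185.4198 / 380.2222 = -0.488

-0.488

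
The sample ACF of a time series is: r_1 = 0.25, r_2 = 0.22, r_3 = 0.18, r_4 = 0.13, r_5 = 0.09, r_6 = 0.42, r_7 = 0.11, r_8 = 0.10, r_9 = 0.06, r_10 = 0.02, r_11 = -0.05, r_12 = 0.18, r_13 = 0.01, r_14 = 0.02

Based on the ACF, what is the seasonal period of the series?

The largest autocorrelation is r_6 = 0.42; the remaining lags stay at or below 0.25. The elevated value at lag 1 (0.25), dropping to 0.22 at lag 2, reflects decaying short-term dependence rather than seasonality.
The dominant spike at lag 6 indicates a seasonal period of 6.

6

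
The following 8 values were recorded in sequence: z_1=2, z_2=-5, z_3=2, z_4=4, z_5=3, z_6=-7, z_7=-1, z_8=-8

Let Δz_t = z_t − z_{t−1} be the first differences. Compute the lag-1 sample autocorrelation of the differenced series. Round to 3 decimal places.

-0.458

First differences Δz: -7, 7, 2, -1, -10, 6, -7
Mean of differences = -1.4286
Numerator Σ(Δz_t−Δz̄)(Δz_{t+1}−Δz̄) = -125.3265
Denominator Σ(Δz_t−Δz̄)² = 273.7143
r_1(Δz) = -125.3265 / 273.7143 = -0.458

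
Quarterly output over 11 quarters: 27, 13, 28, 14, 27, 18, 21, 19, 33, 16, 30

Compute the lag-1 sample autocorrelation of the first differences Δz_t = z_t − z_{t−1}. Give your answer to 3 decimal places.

-0.806

First differences Δz: -14, 15, -14, 13, -9, 3, -2, 14, -17, 14
Mean of differences = 0.3000
Numerator Σ(Δz_t−Δz̄)(Δz_{t+1}−Δz̄) = -1256.9900
Denominator Σ(Δz_t−Δz̄)² = 1560.1000
r_1(Δz) = -1256.9900 / 1560.1000 = -0.806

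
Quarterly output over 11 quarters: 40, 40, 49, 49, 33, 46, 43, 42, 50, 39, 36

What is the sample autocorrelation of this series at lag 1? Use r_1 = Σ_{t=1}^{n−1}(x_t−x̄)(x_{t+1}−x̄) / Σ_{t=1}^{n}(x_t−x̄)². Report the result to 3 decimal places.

Mean x̄ = (40 + 40 + 49 + 49 + 33 + 46 + 43 + 42 + 50 + 39 + 36)/11 = 42.4545
Numerator Σ_{t=1}^{10}(x_t−x̄)(x_{t+1}−x̄) = -68.1157
Denominator Σ(x_t−x̄)² = 310.7273
r_1 = -68.1157 / 310.7273 = -0.219

-0.219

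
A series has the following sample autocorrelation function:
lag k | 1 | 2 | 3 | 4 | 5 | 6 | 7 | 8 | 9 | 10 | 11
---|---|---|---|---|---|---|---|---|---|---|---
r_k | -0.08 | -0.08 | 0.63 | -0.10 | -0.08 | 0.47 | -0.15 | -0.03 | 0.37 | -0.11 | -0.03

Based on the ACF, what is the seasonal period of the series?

3

The largest autocorrelation is r_3 = 0.63, with weaker echoes at lags 6 (0.47) and 9 (0.37); the remaining lags stay at or below -0.03.
The dominant spike at lag 3 indicates a seasonal period of 3.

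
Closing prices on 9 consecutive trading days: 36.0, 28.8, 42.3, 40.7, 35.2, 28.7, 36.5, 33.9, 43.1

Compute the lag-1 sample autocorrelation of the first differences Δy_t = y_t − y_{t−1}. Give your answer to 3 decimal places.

First differences Δy: -7.2, 13.5, -1.6, -5.5, -6.5, 7.8, -2.6, 9.2
Mean of differences = 0.8875
Numerator Σ(Δy_t−Δȳ)(Δy_{t+1}−Δȳ) = -174.4639
Denominator Σ(Δy_t−Δȳ)² = 455.0888
r_1(Δy) = -174.4639 / 455.0888 = -0.383

-0.383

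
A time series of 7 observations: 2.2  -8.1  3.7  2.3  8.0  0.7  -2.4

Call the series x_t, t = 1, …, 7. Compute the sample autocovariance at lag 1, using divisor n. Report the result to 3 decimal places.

Mean x̄ = (2.2 − 8.1 + 3.7 + 2.3 + 8.0 + 0.7 − 2.4)/7 = 0.9143
Σ_{t=1}^{6}(x_t−x̄)(x_{t+1}−x̄) = -23.8302
γ_1 = -23.8302 / 7 = -3.404

-3.404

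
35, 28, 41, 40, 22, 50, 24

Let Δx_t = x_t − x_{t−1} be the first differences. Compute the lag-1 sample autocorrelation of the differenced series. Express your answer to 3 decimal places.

First differences Δx: -7, 13, -1, -18, 28, -26
Mean of differences = -1.8333
Numerator Σ(Δx_t−Δx̄)(Δx_{t+1}−Δx̄) = -1281.0278
Denominator Σ(Δx_t−Δx̄)² = 1982.8333
r_1(Δx) = -1281.0278 / 1982.8333 = -0.646

-0.646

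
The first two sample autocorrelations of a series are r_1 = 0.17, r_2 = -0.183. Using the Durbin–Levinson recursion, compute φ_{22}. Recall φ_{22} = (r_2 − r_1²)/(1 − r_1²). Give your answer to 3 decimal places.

φ_{22} = (r_2 − r_1²) / (1 − r_1²)
r_1² = (0.17)² = 0.0289
Numerator = -0.183 − 0.0289 = -0.2119; denominator = 1 − 0.0289 = 0.9711
φ_{22} = -0.2119 / 0.9711 = -0.218

-0.218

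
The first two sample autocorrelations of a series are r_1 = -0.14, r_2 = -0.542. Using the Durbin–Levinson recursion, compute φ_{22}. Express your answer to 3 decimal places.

-0.573

φ_{22} = (r_2 − r_1²) / (1 − r_1²)
r_1² = (-0.14)² = 0.0196
Numerator = -0.542 − 0.0196 = -0.5616; denominator = 1 − 0.0196 = 0.9804
φ_{22} = -0.5616 / 0.9804 = -0.573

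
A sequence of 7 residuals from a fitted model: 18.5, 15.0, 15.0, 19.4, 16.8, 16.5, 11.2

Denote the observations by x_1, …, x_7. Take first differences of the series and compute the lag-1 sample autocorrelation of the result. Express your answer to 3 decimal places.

-0.151

First differences Δx: -3.5, 0.0, 4.4, -2.6, -0.3, -5.3
Mean of differences = -1.2167
Numerator Σ(Δx_t−Δx̄)(Δx_{t+1}−Δx̄) = -8.7253
Denominator Σ(Δx_t−Δx̄)² = 57.6683
r_1(Δx) = -8.7253 / 57.6683 = -0.151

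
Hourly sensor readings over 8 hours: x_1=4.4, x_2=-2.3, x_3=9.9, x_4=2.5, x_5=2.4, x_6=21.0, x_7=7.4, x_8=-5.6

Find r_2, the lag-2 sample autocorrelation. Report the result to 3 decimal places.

-0.458

Mean x̄ = (4.4 − 2.3 + 9.9 + 2.5 + 2.4 + 21.0 + 7.4 − 5.6)/8 = 4.9625
Deviations from mean: -0.5625, -7.2625, 4.9375, -2.4625, -2.5625, 16.0375, 2.4375, -10.5625
Σ(x_t−x̄)(x_{t+2}−x̄) = (-2.7773) + (17.8839) + (-12.6523) + (-39.4923) + (-6.2461) + (-169.3961) = -212.6803
Denominator Σ(x_t−x̄)² = 464.7788
r_2 = -212.6803 / 464.7788 = -0.458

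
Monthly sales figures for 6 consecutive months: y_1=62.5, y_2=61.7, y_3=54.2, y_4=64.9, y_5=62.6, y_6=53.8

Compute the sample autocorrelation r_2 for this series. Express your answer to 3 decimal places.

Mean ȳ = (62.5 + 61.7 + 54.2 + 64.9 + 62.6 + 53.8)/6 = 59.9500
Numerator Σ_{t=1}^{4}(y_t−ȳ)(y_{t+2}−ȳ) = -51.6800
Denominator Σ(y_t−ȳ)² = 111.9750
r_2 = -51.6800 / 111.9750 = -0.462

-0.462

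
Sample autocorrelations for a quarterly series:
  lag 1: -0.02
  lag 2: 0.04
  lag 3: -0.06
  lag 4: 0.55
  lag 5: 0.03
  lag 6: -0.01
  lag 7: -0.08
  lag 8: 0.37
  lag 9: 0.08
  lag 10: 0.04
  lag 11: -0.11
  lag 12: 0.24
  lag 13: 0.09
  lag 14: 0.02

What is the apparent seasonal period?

The largest autocorrelation is r_4 = 0.55, with weaker echoes at lags 8 (0.37) and 12 (0.24); the remaining lags stay at or below 0.09.
The dominant spike at lag 4 indicates a seasonal period of 4.

4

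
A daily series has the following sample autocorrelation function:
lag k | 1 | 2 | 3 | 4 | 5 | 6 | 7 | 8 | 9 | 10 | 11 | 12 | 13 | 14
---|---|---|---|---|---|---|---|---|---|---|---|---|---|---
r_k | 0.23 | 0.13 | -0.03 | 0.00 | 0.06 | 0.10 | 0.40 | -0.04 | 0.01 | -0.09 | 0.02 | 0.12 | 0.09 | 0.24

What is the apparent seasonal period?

7

The largest autocorrelation is r_7 = 0.40, with a weaker echo at lag 14 (0.24); the remaining lags stay at or below 0.23. The elevated value at lag 1 (0.23), dropping to 0.13 at lag 2, reflects decaying short-term dependence rather than seasonality.
The dominant spike at lag 7 indicates a seasonal period of 7.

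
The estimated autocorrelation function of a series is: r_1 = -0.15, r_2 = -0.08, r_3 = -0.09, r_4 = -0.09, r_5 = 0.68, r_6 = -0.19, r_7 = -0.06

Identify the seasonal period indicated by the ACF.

The largest autocorrelation is r_5 = 0.68; the remaining lags stay at or below -0.06.
The dominant spike at lag 5 indicates a seasonal period of 5.

5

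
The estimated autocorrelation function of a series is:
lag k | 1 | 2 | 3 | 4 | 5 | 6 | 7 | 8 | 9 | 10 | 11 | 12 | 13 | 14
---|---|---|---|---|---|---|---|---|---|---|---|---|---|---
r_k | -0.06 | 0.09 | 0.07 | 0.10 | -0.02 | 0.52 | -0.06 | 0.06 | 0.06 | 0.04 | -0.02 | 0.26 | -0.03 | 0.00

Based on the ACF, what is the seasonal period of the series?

The largest autocorrelation is r_6 = 0.52, with a weaker echo at lag 12 (0.26); the remaining lags stay at or below 0.10.
The dominant spike at lag 6 indicates a seasonal period of 6.

6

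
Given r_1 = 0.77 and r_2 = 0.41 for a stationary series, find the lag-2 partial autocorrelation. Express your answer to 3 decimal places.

-0.449

φ_{22} = (r_2 − r_1²) / (1 − r_1²)
r_1² = (0.77)² = 0.5929
Numerator = 0.41 − 0.5929 = -0.1829; denominator = 1 − 0.5929 = 0.4071
φ_{22} = -0.1829 / 0.4071 = -0.449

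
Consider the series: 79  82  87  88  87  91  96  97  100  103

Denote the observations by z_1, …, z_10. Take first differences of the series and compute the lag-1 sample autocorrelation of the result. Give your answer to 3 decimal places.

-0.097

First differences Δz: 3, 5, 1, -1, 4, 5, 1, 3, 3
Mean of differences = 2.6667
Numerator Σ(Δz_t−Δz̄)(Δz_{t+1}−Δz̄) = -3.1111
Denominator Σ(Δz_t−Δz̄)² = 32.0000
r_1(Δz) = -3.1111 / 32.0000 = -0.097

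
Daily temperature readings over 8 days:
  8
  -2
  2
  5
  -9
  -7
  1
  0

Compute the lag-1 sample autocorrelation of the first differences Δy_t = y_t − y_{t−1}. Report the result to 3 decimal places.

-0.231

First differences Δy: -10, 4, 3, -14, 2, 8, -1
Mean of differences = -1.1429
Numerator Σ(Δy_t−Δȳ)(Δy_{t+1}−Δȳ) = -87.8776
Denominator Σ(Δy_t−Δȳ)² = 380.8571
r_1(Δy) = -87.8776 / 380.8571 = -0.231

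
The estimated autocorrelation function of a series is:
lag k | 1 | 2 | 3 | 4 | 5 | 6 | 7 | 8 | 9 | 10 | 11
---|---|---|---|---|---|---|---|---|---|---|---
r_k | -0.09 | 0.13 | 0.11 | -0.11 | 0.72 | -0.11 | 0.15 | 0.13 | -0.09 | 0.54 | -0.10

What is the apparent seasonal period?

5

The largest autocorrelation is r_5 = 0.72, with a weaker echo at lag 10 (0.54); the remaining lags stay at or below 0.15.
The dominant spike at lag 5 indicates a seasonal period of 5.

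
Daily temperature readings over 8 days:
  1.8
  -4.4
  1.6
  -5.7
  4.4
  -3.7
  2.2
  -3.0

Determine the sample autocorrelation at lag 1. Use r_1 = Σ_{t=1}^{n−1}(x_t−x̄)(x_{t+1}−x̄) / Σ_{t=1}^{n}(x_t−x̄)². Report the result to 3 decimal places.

-0.867

Mean x̄ = (1.8 − 4.4 + 1.6 − 5.7 + 4.4 − 3.7 + 2.2 − 3.0)/8 = -0.8500
Numerator Σ_{t=1}^{7}(x_t−x̄)(x_{t+1}−x̄) = -85.6625
Denominator Σ(x_t−x̄)² = 98.7600
r_1 = -85.6625 / 98.7600 = -0.867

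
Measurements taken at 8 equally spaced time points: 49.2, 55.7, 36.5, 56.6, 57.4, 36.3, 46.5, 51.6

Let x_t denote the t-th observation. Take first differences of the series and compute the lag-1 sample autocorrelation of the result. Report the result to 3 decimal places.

First differences Δx: 6.5, -19.2, 20.1, 0.8, -21.1, 10.2, 5.1
Mean of differences = 0.3429
Numerator Σ(Δx_t−Δx̄)(Δx_{t+1}−Δx̄) = -671.6833
Denominator Σ(Δx_t−Δx̄)² = 1389.9771
r_1(Δx) = -671.6833 / 1389.9771 = -0.483

-0.483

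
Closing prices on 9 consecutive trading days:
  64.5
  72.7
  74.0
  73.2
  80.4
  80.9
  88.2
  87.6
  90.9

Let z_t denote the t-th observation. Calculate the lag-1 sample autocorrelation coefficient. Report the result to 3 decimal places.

0.561

Mean z̄ = (64.5 + 72.7 + 74.0 + 73.2 + 80.4 + 80.9 + 88.2 + 87.6 + 90.9)/9 = 79.1556
Numerator Σ_{t=1}^{8}(z_t−z̄)(z_{t+1}−z̄) = 344.6836
Denominator Σ(z_t−z̄)² = 614.1422
r_1 = 344.6836 / 614.1422 = 0.561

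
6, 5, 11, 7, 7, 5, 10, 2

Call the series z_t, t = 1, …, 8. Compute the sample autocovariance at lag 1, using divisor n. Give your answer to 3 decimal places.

-3.252

Mean z̄ = (6 + 5 + 11 + 7 + 7 + 5 + 10 + 2)/8 = 6.6250
Deviations: -0.6250, -1.6250, 4.3750, 0.3750, 0.3750, -1.6250, 3.3750, -4.6250
Σ_{t=1}^{7}(z_t−z̄)(z_{t+1}−z̄) = -26.0156
γ_1 = -26.0156 / 8 = -3.252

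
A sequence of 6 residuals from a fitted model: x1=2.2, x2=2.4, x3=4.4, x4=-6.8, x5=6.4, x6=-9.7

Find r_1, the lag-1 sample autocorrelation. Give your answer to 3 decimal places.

-0.562

Mean x̄ = (2.2 + 2.4 + 4.4 − 6.8 + 6.4 − 9.7)/6 = -0.1833
Deviations from mean: 2.3833, 2.5833, 4.5833, -6.6167, 6.5833, -9.5167
Numerator Σ_{t=1}^{5}(x_t−x̄)(x_{t+1}−x̄) = -118.5403
Denominator Σ(x_t−x̄)² = 211.0483
r_1 = -118.5403 / 211.0483 = -0.562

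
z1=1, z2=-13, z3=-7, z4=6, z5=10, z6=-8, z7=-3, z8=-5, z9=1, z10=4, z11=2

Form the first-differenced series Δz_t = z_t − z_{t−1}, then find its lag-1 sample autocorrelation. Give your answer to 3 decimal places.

-0.156

First differences Δz: -14, 6, 13, 4, -18, 5, -2, 6, 3, -2
Mean of differences = 0.1000
Numerator Σ(Δz_t−Δz̄)(Δz_{t+1}−Δz̄) = -127.7100
Denominator Σ(Δz_t−Δz̄)² = 818.9000
r_1(Δz) = -127.7100 / 818.9000 = -0.156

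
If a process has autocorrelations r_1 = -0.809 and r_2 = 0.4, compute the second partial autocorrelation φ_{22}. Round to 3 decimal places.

-0.737

φ_{22} = (r_2 − r_1²) / (1 − r_1²)
r_1² = (-0.809)² = 0.654481
Numerator = 0.4 − 0.6545 = -0.2545; denominator = 1 − 0.6545 = 0.3455
φ_{22} = -0.2545 / 0.3455 = -0.737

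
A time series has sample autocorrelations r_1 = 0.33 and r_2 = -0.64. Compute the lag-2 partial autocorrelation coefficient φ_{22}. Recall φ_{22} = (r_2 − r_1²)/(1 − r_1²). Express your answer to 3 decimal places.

-0.840

φ_{22} = (r_2 − r_1²) / (1 − r_1²)
r_1² = (0.33)² = 0.1089
Numerator = -0.64 − 0.1089 = -0.7489; denominator = 1 − 0.1089 = 0.8911
φ_{22} = -0.7489 / 0.8911 = -0.840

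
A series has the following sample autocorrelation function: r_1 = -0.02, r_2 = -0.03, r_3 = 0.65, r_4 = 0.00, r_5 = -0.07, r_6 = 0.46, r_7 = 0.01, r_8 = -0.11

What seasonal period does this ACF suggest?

The largest autocorrelation is r_3 = 0.65, with a weaker echo at lag 6 (0.46); the remaining lags stay at or below 0.01.
The dominant spike at lag 3 indicates a seasonal period of 3.

3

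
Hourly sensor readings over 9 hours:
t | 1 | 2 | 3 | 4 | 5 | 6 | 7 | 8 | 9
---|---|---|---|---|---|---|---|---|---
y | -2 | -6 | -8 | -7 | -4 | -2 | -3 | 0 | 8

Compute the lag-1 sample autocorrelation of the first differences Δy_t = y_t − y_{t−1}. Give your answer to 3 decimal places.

0.261

First differences Δy: -4, -2, 1, 3, 2, -1, 3, 8
Mean of differences = 1.2500
Numerator Σ(Δy_t−Δȳ)(Δy_{t+1}−Δȳ) = 24.9375
Denominator Σ(Δy_t−Δȳ)² = 95.5000
r_1(Δy) = 24.9375 / 95.5000 = 0.261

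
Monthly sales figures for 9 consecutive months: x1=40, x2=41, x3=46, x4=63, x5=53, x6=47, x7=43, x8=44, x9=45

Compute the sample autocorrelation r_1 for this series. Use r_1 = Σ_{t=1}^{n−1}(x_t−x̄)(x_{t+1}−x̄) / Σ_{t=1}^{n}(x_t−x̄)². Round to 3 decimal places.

0.361

Mean x̄ = (40 + 41 + 46 + 63 + 53 + 47 + 43 + 44 + 45)/9 = 46.8889
Numerator Σ_{t=1}^{8}(x_t−x̄)(x_{t+1}−x̄) = 146.8765
Denominator Σ(x_t−x̄)² = 406.8889
r_1 = 146.8765 / 406.8889 = 0.361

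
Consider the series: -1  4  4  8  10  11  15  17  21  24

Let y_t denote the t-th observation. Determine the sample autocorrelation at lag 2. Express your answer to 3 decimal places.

Mean ȳ = (-1 + 4 + 4 + 8 + 10 + 11 + 15 + 17 + 21 + 24)/10 = 11.3000
Numerator Σ_{t=1}^{8}(y_t−ȳ)(y_{t+2}−ȳ) = 226.1200
Denominator Σ(y_t−ȳ)² = 572.1000
r_2 = 226.1200 / 572.1000 = 0.395

0.395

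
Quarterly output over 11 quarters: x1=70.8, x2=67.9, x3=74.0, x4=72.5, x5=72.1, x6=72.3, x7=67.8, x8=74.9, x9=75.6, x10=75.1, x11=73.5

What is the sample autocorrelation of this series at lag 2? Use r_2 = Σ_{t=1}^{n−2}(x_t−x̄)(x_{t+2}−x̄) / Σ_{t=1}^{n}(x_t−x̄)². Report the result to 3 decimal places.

-0.096

Mean x̄ = (70.8 + 67.9 + 74.0 + 72.5 + 72.1 + 72.3 + 67.8 + 74.9 + 75.6 + 75.1 + 73.5)/11 = 72.4091
Numerator Σ_{t=1}^{9}(x_t−x̄)(x_{t+2}−x̄) = -6.8420
Denominator Σ(x_t−x̄)² = 71.6291
r_2 = -6.8420 / 71.6291 = -0.096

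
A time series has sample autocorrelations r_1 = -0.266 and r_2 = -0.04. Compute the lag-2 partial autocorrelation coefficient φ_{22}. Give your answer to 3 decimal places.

φ_{22} = (r_2 − r_1²) / (1 − r_1²)
r_1² = (-0.266)² = 0.070756
Numerator = -0.04 − 0.0708 = -0.1108; denominator = 1 − 0.0708 = 0.9292
φ_{22} = -0.1108 / 0.9292 = -0.119

-0.119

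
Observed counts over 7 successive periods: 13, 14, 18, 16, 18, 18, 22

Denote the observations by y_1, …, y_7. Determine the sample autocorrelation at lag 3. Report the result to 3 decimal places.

Mean ȳ = (13 + 14 + 18 + 16 + 18 + 18 + 22)/7 = 17.0000
Deviations from mean: -4.0000, -3.0000, 1.0000, -1.0000, 1.0000, 1.0000, 5.0000
Numerator Σ_{t=1}^{4}(y_t−ȳ)(y_{t+3}−ȳ) = -3.0000
Denominator Σ(y_t−ȳ)² = 54.0000
r_3 = -3.0000 / 54.0000 = -0.056

-0.056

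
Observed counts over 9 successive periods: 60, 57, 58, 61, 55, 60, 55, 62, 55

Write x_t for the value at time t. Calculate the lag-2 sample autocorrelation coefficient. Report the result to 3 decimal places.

0.478

Mean x̄ = (60 + 57 + 58 + 61 + 55 + 60 + 55 + 62 + 55)/9 = 58.1111
Numerator Σ_{t=1}^{7}(x_t−x̄)(x_{t+2}−x̄) = 29.0864
Denominator Σ(x_t−x̄)² = 60.8889
r_2 = 29.0864 / 60.8889 = 0.478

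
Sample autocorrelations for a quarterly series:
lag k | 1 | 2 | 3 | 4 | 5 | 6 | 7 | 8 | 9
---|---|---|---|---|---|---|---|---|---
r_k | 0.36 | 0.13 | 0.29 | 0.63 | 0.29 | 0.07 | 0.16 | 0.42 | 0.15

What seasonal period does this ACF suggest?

The largest autocorrelation is r_4 = 0.63, with a weaker echo at lag 8 (0.42); the remaining lags stay at or below 0.36. The elevated value at lag 1 (0.36), dropping to 0.13 at lag 2, reflects decaying short-term dependence rather than seasonality.
The dominant spike at lag 4 indicates a seasonal period of 4.

4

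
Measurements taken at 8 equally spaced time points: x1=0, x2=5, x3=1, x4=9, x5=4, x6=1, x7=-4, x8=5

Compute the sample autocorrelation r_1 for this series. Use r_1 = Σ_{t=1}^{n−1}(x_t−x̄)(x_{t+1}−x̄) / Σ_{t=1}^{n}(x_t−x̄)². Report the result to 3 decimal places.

Mean x̄ = (0 + 5 + 1 + 9 + 4 + 1 − 4 + 5)/8 = 2.6250
Deviations from mean: -2.6250, 2.3750, -1.6250, 6.3750, 1.3750, -1.6250, -6.6250, 2.3750
Numerator Σ_{t=1}^{7}(x_t−x̄)(x_{t+1}−x̄) = -18.8906
Denominator Σ(x_t−x̄)² = 109.8750
r_1 = -18.8906 / 109.8750 = -0.172

-0.172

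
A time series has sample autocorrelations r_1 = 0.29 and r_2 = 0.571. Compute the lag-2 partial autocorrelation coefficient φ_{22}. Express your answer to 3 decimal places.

0.532

φ_{22} = (r_2 − r_1²) / (1 − r_1²)
r_1² = (0.29)² = 0.0841
Numerator = 0.571 − 0.0841 = 0.4869; denominator = 1 − 0.0841 = 0.9159
φ_{22} = 0.4869 / 0.9159 = 0.532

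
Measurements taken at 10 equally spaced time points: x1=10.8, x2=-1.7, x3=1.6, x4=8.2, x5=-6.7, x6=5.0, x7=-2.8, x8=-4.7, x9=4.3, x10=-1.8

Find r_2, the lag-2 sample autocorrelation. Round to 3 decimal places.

0.073

Mean x̄ = (10.8 − 1.7 + 1.6 + 8.2 − 6.7 + 5.0 − 2.8 − 4.7 + 4.3 − 1.8)/10 = 1.2200
Numerator Σ_{t=1}^{8}(x_t−x̄)(x_{t+2}−x̄) = 21.5912
Denominator Σ(x_t−x̄)² = 295.9960
r_2 = 21.5912 / 295.9960 = 0.073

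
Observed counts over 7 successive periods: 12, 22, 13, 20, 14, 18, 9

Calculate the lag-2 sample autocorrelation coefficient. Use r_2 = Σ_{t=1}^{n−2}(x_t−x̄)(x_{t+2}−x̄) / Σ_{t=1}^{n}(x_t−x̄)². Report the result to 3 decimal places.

Mean x̄ = (12 + 22 + 13 + 20 + 14 + 18 + 9)/7 = 15.4286
Σ(x_t−x̄)(x_{t+2}−x̄) = (8.3265) + (30.0408) + (3.4694) + (11.7551) + (9.1837) = 62.7755
Denominator Σ(x_t−x̄)² = 131.7143
r_2 = 62.7755 / 131.7143 = 0.477

0.477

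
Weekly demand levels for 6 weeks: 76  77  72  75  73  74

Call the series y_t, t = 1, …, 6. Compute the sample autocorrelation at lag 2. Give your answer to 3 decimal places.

Mean ȳ = (76 + 77 + 72 + 75 + 73 + 74)/6 = 74.5000
Deviations from mean: 1.5000, 2.5000, -2.5000, 0.5000, -1.5000, -0.5000
Σ(y_t−ȳ)(y_{t+2}−ȳ) = (-3.7500) + (1.2500) + (3.7500) + (-0.2500) = 1.0000
Denominator Σ(y_t−ȳ)² = 17.5000
r_2 = 1.0000 / 17.5000 = 0.057

0.057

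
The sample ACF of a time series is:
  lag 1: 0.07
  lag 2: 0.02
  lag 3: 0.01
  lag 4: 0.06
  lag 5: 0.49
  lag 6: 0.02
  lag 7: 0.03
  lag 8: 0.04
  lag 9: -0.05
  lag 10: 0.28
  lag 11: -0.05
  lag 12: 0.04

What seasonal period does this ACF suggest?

5

The largest autocorrelation is r_5 = 0.49, with a weaker echo at lag 10 (0.28); the remaining lags stay at or below 0.07.
The dominant spike at lag 5 indicates a seasonal period of 5.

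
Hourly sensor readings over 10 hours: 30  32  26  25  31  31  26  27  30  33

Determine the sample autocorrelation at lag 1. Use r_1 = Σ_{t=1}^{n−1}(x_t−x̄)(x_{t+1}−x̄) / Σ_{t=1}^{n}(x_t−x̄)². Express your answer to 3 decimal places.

0.060

Mean x̄ = (30 + 32 + 26 + 25 + 31 + 31 + 26 + 27 + 30 + 33)/10 = 29.1000
Numerator Σ_{t=1}^{9}(x_t−x̄)(x_{t+1}−x̄) = 4.3900
Denominator Σ(x_t−x̄)² = 72.9000
r_1 = 4.3900 / 72.9000 = 0.060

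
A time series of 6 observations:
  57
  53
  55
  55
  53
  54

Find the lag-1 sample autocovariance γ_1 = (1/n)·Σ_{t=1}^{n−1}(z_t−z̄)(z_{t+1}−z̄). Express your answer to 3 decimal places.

-0.708

Mean z̄ = (57 + 53 + 55 + 55 + 53 + 54)/6 = 54.5000
Deviations: 2.5000, -1.5000, 0.5000, 0.5000, -1.5000, -0.5000
Σ_{t=1}^{5}(z_t−z̄)(z_{t+1}−z̄) = -4.2500
γ_1 = -4.2500 / 6 = -0.708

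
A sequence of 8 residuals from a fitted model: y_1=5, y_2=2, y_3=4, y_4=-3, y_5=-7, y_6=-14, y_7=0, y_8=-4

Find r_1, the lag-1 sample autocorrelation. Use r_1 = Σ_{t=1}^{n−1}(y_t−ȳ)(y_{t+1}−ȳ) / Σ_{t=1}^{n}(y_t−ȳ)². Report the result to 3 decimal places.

Mean ȳ = (5 + 2 + 4 − 3 − 7 − 14 + 0 − 4)/8 = -2.1250
Deviations from mean: 7.1250, 4.1250, 6.1250, -0.8750, -4.8750, -11.8750, 2.1250, -1.8750
Σ(y_t−ȳ)(y_{t+1}−ȳ) = (29.3906) + (25.2656) + (-5.3594) + (4.2656) + (57.8906) + (-25.2344) + (-3.9844) = 82.2344
Denominator Σ(y_t−ȳ)² = 278.8750
r_1 = 82.2344 / 278.8750 = 0.295

0.295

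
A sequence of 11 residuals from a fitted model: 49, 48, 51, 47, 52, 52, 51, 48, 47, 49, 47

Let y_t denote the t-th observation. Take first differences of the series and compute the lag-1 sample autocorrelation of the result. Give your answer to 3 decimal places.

-0.501

First differences Δy: -1, 3, -4, 5, 0, -1, -3, -1, 2, -2
Mean of differences = -0.2000
Numerator Σ(Δy_t−Δȳ)(Δy_{t+1}−Δȳ) = -34.8400
Denominator Σ(Δy_t−Δȳ)² = 69.6000
r_1(Δy) = -34.8400 / 69.6000 = -0.501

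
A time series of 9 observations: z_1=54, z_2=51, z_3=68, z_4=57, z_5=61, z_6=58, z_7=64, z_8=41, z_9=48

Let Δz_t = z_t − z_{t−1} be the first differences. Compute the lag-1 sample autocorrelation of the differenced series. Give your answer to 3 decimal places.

First differences Δz: -3, 17, -11, 4, -3, 6, -23, 7
Mean of differences = -0.7500
Numerator Σ(Δz_t−Δz̄)(Δz_{t+1}−Δz̄) = -619.0625
Denominator Σ(Δz_t−Δz̄)² = 1053.5000
r_1(Δz) = -619.0625 / 1053.5000 = -0.588

-0.588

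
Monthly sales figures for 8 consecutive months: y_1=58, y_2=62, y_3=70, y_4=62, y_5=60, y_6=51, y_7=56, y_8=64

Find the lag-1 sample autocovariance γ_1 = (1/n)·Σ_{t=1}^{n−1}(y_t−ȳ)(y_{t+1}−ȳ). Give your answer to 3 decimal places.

Mean ȳ = (58 + 62 + 70 + 62 + 60 + 51 + 56 + 64)/8 = 60.3750
Deviations: -2.3750, 1.6250, 9.6250, 1.6250, -0.3750, -9.3750, -4.3750, 3.6250
Σ_{t=1}^{7}(y_t−ȳ)(y_{t+1}−ȳ) = 55.4844
γ_1 = 55.4844 / 8 = 6.936

6.936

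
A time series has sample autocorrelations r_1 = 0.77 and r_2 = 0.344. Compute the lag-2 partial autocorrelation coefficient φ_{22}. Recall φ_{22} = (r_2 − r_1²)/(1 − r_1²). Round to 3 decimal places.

-0.611

φ_{22} = (r_2 − r_1²) / (1 − r_1²)
r_1² = (0.77)² = 0.5929
Numerator = 0.344 − 0.5929 = -0.2489; denominator = 1 − 0.5929 = 0.4071
φ_{22} = -0.2489 / 0.4071 = -0.611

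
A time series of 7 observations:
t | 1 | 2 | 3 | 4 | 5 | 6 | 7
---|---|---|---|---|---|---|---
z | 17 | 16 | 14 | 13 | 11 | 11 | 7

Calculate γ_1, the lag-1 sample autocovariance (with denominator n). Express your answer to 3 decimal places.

4.417

Mean z̄ = (17 + 16 + 14 + 13 + 11 + 11 + 7)/7 = 12.7143
Deviations: 4.2857, 3.2857, 1.2857, 0.2857, -1.7143, -1.7143, -5.7143
Σ_{t=1}^{6}(z_t−z̄)(z_{t+1}−z̄) = 30.9184
γ_1 = 30.9184 / 7 = 4.417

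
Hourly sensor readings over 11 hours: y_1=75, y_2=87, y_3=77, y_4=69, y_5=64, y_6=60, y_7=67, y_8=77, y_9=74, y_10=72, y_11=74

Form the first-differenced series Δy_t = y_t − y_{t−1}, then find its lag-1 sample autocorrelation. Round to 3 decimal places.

First differences Δy: 12, -10, -8, -5, -4, 7, 10, -3, -2, 2
Mean of differences = -0.1000
Numerator Σ(Δy_t−Δȳ)(Δy_{t+1}−Δȳ) = 32.4900
Denominator Σ(Δy_t−Δȳ)² = 514.9000
r_1(Δy) = 32.4900 / 514.9000 = 0.063

0.063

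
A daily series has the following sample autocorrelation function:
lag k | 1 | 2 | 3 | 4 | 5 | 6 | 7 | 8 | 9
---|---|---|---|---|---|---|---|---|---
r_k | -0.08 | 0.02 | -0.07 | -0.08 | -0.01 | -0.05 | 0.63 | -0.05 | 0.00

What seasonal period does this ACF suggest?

The largest autocorrelation is r_7 = 0.63; the remaining lags stay at or below 0.02.
The dominant spike at lag 7 indicates a seasonal period of 7.

7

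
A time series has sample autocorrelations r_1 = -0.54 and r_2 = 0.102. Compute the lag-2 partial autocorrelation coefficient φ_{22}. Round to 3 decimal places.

-0.268

φ_{22} = (r_2 − r_1²) / (1 − r_1²)
r_1² = (-0.54)² = 0.2916
Numerator = 0.102 − 0.2916 = -0.1896; denominator = 1 − 0.2916 = 0.7084
φ_{22} = -0.1896 / 0.7084 = -0.268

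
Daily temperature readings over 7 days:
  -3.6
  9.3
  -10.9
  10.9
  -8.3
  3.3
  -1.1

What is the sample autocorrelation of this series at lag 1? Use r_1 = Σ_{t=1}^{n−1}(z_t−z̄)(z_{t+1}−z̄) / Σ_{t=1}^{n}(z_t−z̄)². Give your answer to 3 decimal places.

Mean z̄ = (-3.6 + 9.3 − 10.9 + 10.9 − 8.3 + 3.3 − 1.1)/7 = -0.0571
Numerator Σ_{t=1}^{6}(z_t−z̄)(z_{t+1}−z̄) = -374.9076
Denominator Σ(z_t−z̄)² = 418.0371
r_1 = -374.9076 / 418.0371 = -0.897

-0.897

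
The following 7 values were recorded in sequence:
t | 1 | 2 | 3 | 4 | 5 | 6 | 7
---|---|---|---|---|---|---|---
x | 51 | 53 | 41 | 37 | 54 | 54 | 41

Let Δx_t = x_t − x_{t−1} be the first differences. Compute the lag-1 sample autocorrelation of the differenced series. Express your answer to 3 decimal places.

-0.075

First differences Δx: 2, -12, -4, 17, 0, -13
Mean of differences = -1.6667
Numerator Σ(Δx_t−Δx̄)(Δx_{t+1}−Δx̄) = -45.1111
Denominator Σ(Δx_t−Δx̄)² = 605.3333
r_1(Δx) = -45.1111 / 605.3333 = -0.075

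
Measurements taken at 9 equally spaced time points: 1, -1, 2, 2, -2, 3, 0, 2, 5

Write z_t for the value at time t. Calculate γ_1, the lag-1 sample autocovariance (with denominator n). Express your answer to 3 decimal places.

Mean z̄ = (1 − 1 + 2 + 2 − 2 + 3 + 0 + 2 + 5)/9 = 1.3333
Σ_{t=1}^{8}(z_t−z̄)(z_{t+1}−z̄) = -8.7778
γ_1 = -8.7778 / 9 = -0.975

-0.975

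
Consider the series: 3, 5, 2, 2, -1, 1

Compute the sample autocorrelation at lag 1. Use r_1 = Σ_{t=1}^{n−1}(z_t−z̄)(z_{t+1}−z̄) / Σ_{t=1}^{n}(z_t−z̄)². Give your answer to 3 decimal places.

Mean z̄ = (3 + 5 + 2 + 2 − 1 + 1)/6 = 2.0000
Numerator Σ_{t=1}^{5}(z_t−z̄)(z_{t+1}−z̄) = 6.0000
Denominator Σ(z_t−z̄)² = 20.0000
r_1 = 6.0000 / 20.0000 = 0.300

0.300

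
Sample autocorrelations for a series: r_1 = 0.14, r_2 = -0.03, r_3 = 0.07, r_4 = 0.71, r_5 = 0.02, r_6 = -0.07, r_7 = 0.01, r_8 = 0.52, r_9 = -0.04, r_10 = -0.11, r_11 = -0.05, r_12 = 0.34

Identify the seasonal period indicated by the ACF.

4

The largest autocorrelation is r_4 = 0.71, with weaker echoes at lags 8 (0.52) and 12 (0.34); the remaining lags stay at or below 0.14.
The dominant spike at lag 4 indicates a seasonal period of 4.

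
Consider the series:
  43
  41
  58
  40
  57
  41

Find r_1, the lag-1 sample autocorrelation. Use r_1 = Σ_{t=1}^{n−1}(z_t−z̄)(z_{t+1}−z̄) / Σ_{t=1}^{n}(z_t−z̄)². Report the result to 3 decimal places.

Mean z̄ = (43 + 41 + 58 + 40 + 57 + 41)/6 = 46.6667
Deviations from mean: -3.6667, -5.6667, 11.3333, -6.6667, 10.3333, -5.6667
Numerator Σ_{t=1}^{5}(z_t−z̄)(z_{t+1}−z̄) = -246.4444
Denominator Σ(z_t−z̄)² = 357.3333
r_1 = -246.4444 / 357.3333 = -0.690

-0.690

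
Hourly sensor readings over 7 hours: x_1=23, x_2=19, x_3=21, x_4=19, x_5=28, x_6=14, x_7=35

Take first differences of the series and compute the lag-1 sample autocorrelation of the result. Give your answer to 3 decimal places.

-0.618

First differences Δx: -4, 2, -2, 9, -14, 21
Mean of differences = 2.0000
Numerator Σ(Δx_t−Δx̄)(Δx_{t+1}−Δx̄) = -444.0000
Denominator Σ(Δx_t−Δx̄)² = 718.0000
r_1(Δx) = -444.0000 / 718.0000 = -0.618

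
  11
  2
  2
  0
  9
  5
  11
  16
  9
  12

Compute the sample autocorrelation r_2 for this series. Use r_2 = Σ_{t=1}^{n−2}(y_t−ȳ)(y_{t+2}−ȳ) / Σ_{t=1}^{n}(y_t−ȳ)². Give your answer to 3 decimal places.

0.247

Mean ȳ = (11 + 2 + 2 + 0 + 9 + 5 + 11 + 16 + 9 + 12)/10 = 7.7000
Numerator Σ_{t=1}^{8}(y_t−ȳ)(y_{t+2}−ȳ) = 60.3200
Denominator Σ(y_t−ȳ)² = 244.1000
r_2 = 60.3200 / 244.1000 = 0.247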